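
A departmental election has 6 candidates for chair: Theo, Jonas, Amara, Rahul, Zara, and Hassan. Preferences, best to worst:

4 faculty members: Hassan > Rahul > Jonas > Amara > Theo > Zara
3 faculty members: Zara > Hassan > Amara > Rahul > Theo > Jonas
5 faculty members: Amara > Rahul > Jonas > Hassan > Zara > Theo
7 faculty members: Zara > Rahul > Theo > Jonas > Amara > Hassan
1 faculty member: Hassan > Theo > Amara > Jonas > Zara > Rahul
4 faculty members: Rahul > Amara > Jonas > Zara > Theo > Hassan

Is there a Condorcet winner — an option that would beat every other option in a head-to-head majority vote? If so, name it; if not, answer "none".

Rahul vs Theo: 23–1 for Rahul.
Rahul vs Jonas: 23–1 for Rahul.
Rahul vs Amara: 15–9 for Rahul.
Rahul vs Zara: 13–11 for Rahul.
Rahul vs Hassan: 16–8 for Rahul.
Rahul beats every other option head-to-head.

Rahul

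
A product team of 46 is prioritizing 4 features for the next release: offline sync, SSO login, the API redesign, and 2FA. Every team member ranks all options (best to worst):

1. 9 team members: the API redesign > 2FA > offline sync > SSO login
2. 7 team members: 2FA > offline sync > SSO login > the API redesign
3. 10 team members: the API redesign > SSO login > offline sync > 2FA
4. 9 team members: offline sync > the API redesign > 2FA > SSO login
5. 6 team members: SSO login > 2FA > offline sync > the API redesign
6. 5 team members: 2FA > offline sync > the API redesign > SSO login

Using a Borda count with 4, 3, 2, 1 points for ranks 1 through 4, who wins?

offline sync: 9·2 + 7·3 + 10·2 + 9·4 + 6·2 + 5·3 = 122
SSO login: 9·1 + 7·2 + 10·3 + 9·1 + 6·4 + 5·1 = 91
the API redesign: 9·4 + 7·1 + 10·4 + 9·3 + 6·1 + 5·2 = 126
2FA: 9·3 + 7·4 + 10·1 + 9·2 + 6·3 + 5·4 = 121
the API redesign has the highest Borda score (126).

the API redesign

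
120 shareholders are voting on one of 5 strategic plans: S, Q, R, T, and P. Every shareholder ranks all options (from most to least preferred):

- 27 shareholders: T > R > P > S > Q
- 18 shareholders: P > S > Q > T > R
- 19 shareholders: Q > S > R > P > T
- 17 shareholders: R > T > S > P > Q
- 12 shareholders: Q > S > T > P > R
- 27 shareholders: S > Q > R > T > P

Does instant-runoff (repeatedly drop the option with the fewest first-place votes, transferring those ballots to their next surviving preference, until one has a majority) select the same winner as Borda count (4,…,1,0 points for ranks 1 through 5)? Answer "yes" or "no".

Instant-runoff — R1 S 27, Q 31, R 17, T 27, P 18 (R out); R2 S 27, Q 31, T 44, P 18 (P out); R3 S 45, Q 31, T 44 (Q out); R4 S 76, T 44 (S winner). Winner: S.
Borda — scores: S 316, Q 241, R 241, T 228, P 174. Winner: S.
The two methods agree.

yes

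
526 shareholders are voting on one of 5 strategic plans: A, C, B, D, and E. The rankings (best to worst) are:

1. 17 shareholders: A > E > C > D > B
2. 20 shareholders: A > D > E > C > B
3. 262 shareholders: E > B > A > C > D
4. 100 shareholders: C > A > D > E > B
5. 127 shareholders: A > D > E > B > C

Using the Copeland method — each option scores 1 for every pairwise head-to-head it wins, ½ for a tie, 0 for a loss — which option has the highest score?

A

A: beats C, B, D, and E → score 4.
C: beats D; loses to A, B, and E → score 1.
B: beats C; loses to A, D, and E → score 1.
D: beats B; loses to A, C, and E → score 1.
E: beats C, B, and D; loses to A → score 3.
A has the best pairwise record.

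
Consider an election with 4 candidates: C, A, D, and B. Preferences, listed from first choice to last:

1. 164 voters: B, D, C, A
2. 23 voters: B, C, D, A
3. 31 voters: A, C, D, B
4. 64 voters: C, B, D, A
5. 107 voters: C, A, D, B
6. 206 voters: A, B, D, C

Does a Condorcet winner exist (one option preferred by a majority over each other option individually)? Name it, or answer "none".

Checking pairwise contests:
D beats C 370–225.
C beats A 358–237.
A beats D 344–251.
A beats B 344–251.
Every option loses at least one head-to-head, so there is no Condorcet winner.

none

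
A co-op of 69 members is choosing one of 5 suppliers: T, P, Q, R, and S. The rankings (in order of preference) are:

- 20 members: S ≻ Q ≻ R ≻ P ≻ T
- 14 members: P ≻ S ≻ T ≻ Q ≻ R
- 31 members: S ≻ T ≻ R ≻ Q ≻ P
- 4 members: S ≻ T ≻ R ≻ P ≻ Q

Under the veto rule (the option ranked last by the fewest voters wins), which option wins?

S

Last-place votes: T 20, P 31, Q 4, R 14, S 0.
S is ranked last by the fewest voters, so S wins.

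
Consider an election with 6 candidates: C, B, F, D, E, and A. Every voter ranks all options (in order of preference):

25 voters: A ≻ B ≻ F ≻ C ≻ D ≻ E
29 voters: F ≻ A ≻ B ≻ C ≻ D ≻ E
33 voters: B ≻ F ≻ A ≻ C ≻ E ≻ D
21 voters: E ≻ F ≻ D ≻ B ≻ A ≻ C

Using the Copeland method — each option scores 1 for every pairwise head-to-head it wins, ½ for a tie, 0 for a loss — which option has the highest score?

B

C: beats D and E; loses to B, F, and A → score 2.
B: beats C, F, D, and E; ties A → score 4.5.
F: beats C, D, E, and A; loses to B → score 4.
D: ties E; loses to C, B, F, and A → score 0.5.
E: ties D; loses to C, B, F, and A → score 0.5.
A: beats C, D, and E; ties B; loses to F → score 3.5.
B has the best pairwise record.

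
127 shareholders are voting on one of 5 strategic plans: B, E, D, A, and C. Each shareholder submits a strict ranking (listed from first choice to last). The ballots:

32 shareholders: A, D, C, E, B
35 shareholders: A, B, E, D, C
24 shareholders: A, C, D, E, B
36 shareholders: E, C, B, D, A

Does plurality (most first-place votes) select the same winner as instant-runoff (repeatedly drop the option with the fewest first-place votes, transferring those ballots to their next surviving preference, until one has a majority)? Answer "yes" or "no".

yes

Plurality — first-place votes: B 0, E 36, D 0, A 91, C 0. Winner: A.
Instant-runoff — R1 B 0, E 36, D 0, A 91, C 0 (A winner). Winner: A.
The two methods agree.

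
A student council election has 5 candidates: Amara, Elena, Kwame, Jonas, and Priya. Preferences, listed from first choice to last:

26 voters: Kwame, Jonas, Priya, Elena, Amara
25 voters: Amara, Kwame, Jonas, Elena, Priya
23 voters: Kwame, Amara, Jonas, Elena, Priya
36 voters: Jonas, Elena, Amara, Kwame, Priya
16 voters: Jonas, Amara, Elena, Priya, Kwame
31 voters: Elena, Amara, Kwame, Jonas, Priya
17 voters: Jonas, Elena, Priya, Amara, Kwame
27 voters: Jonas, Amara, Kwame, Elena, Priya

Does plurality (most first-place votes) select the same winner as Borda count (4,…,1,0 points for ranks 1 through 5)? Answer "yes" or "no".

yes

Plurality — first-place votes: Amara 25, Elena 31, Kwame 49, Jonas 96, Priya 0. Winner: Jonas.
Borda — scores: Amara 480, Elena 416, Kwame 423, Jonas 589, Priya 102. Winner: Jonas.
The two methods agree.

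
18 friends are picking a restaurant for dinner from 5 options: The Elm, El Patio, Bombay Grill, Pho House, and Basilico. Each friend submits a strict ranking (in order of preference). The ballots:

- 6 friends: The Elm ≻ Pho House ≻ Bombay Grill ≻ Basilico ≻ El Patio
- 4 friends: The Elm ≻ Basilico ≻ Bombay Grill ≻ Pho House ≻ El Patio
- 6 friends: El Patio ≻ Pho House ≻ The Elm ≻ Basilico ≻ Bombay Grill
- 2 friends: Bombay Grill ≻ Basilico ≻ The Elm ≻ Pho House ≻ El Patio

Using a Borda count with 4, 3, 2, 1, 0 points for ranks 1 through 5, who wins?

The Elm

The Elm: 6·4 + 4·4 + 6·2 + 2·2 = 56
El Patio: 6·0 + 4·0 + 6·4 + 2·0 = 24
Bombay Grill: 6·2 + 4·2 + 6·0 + 2·4 = 28
Pho House: 6·3 + 4·1 + 6·3 + 2·1 = 42
Basilico: 6·1 + 4·3 + 6·1 + 2·3 = 30
The Elm has the highest Borda score (56).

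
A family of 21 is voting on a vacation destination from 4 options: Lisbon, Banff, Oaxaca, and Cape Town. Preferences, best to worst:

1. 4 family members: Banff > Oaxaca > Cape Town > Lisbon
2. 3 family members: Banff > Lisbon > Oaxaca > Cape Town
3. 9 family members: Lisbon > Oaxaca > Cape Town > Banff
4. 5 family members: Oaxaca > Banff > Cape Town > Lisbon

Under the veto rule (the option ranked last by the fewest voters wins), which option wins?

Oaxaca

Last-place votes: Lisbon 9, Banff 9, Oaxaca 0, Cape Town 3.
Oaxaca is ranked last by the fewest voters, so Oaxaca wins.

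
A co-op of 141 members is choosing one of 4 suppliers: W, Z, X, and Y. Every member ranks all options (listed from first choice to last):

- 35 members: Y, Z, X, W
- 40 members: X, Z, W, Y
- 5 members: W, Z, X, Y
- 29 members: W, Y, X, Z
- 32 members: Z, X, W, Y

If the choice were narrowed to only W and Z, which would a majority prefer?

Z

Voters preferring W to Z: 34; preferring Z to W: 107.
Z wins the head-to-head.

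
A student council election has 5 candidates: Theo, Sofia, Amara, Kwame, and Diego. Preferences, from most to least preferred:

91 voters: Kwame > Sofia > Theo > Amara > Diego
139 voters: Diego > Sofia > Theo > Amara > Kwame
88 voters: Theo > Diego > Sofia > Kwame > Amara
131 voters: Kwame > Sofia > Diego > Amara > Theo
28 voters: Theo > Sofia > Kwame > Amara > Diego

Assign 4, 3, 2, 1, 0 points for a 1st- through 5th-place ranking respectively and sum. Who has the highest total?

Theo: 91·2 + 139·2 + 88·4 + 131·0 + 28·4 = 924
Sofia: 91·3 + 139·3 + 88·2 + 131·3 + 28·3 = 1343
Amara: 91·1 + 139·1 + 88·0 + 131·1 + 28·1 = 389
Kwame: 91·4 + 139·0 + 88·1 + 131·4 + 28·2 = 1032
Diego: 91·0 + 139·4 + 88·3 + 131·2 + 28·0 = 1082
Sofia has the highest Borda score (1343).

Sofia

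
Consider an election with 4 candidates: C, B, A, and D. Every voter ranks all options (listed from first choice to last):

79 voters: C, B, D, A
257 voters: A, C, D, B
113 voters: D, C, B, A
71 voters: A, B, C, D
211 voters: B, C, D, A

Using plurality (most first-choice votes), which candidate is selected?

A

First-place votes: C 79, B 211, A 328, D 113.
A has the most first-place votes.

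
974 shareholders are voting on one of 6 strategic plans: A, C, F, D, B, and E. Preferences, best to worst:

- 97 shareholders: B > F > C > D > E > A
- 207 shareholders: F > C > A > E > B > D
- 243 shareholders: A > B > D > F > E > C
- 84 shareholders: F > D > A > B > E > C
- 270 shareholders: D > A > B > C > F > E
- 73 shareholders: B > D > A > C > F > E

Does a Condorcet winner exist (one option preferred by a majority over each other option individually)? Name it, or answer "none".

Checking pairwise contests:
D beats A 524–450.
A beats C 670–304.
A beats F 586–388.
B beats D 620–354.
A beats B 804–170.
A beats E 877–97.
Every option loses at least one head-to-head, so there is no Condorcet winner.

none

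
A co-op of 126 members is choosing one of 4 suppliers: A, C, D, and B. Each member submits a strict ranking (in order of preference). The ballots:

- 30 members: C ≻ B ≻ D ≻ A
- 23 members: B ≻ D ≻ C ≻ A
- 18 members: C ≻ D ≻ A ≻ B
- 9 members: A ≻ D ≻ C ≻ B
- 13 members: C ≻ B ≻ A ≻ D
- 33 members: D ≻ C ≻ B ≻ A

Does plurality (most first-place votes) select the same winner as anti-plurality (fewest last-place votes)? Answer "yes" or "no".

yes

Plurality — first-place votes: A 9, C 61, D 33, B 23. Winner: C.
Anti-plurality — last-place votes: A 86, C 0, D 13, B 27. Winner: C.
The two methods agree.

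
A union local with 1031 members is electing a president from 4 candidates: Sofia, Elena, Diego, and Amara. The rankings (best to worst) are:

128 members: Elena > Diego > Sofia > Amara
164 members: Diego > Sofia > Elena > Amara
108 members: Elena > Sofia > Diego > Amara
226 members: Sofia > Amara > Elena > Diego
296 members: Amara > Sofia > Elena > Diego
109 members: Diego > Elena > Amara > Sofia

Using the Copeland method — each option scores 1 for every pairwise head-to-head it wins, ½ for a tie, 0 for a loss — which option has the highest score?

Sofia: beats Elena, Diego, and Amara → score 3.
Elena: beats Diego; loses to Sofia and Amara → score 1.
Diego: loses to Sofia, Elena, and Amara → score 0.
Amara: beats Elena and Diego; loses to Sofia → score 2.
Sofia has the best pairwise record.

Sofia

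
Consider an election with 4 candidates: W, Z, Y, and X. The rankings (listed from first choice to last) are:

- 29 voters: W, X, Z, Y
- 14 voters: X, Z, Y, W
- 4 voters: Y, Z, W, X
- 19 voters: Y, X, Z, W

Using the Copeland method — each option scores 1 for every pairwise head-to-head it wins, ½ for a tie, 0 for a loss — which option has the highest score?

W: ties X; loses to Z and Y → score 0.5.
Z: beats W and Y; loses to X → score 2.
Y: beats W; loses to Z and X → score 1.
X: beats Z and Y; ties W → score 2.5.
X has the best pairwise record.

X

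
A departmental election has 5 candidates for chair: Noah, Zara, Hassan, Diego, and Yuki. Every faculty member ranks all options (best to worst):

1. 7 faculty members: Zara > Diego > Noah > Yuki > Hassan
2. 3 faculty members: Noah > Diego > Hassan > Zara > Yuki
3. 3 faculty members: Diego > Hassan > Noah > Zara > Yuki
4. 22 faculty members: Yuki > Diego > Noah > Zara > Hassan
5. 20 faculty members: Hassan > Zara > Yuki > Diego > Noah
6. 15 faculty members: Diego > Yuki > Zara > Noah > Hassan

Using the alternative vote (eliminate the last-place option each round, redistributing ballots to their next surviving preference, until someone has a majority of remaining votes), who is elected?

Yuki

Round 1: Noah 3, Zara 7, Hassan 20, Diego 18, Yuki 22. Eliminate Noah.
Round 2: Zara 7, Hassan 20, Diego 21, Yuki 22. Eliminate Zara.
Round 3: Hassan 20, Diego 28, Yuki 22. Eliminate Hassan.
Round 4: Diego 28, Yuki 42. Yuki has a majority.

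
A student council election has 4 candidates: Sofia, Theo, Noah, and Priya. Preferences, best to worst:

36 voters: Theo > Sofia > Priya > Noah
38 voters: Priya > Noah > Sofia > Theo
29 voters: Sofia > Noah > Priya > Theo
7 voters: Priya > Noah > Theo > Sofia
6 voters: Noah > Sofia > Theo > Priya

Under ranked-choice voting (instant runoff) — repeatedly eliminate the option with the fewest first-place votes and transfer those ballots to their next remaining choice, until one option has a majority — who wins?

Round 1: Sofia 29, Theo 36, Noah 6, Priya 45. Eliminate Noah.
Round 2: Sofia 35, Theo 36, Priya 45. Eliminate Sofia.
Round 3: Theo 42, Priya 74. Priya has a majority.

Priya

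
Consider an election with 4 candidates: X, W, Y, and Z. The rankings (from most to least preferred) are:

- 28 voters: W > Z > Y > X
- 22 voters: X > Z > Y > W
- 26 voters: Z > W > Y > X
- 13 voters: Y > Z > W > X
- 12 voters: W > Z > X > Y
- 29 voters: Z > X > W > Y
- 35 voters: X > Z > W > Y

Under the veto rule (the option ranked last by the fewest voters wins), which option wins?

Z

Last-place votes: X 67, W 22, Y 76, Z 0.
Z is ranked last by the fewest voters, so Z wins.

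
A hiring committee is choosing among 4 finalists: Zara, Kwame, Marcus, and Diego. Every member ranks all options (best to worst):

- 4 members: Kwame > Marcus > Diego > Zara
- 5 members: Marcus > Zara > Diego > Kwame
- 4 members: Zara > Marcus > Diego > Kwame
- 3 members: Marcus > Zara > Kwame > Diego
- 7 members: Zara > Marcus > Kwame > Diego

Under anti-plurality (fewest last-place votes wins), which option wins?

Last-place votes: Zara 4, Kwame 9, Marcus 0, Diego 10.
Marcus is ranked last by the fewest voters, so Marcus wins.

Marcus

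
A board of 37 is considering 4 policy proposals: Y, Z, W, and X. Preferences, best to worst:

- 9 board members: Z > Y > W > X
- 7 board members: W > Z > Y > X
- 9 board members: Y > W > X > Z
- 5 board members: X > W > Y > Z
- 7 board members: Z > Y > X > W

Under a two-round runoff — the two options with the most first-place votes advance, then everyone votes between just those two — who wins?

Z

Round 1 first-place votes: Y 9, Z 16, W 7, X 5.
Z and Y advance.
Runoff: Z is preferred to Y by 23 voters; Y by 14.
Z wins the runoff.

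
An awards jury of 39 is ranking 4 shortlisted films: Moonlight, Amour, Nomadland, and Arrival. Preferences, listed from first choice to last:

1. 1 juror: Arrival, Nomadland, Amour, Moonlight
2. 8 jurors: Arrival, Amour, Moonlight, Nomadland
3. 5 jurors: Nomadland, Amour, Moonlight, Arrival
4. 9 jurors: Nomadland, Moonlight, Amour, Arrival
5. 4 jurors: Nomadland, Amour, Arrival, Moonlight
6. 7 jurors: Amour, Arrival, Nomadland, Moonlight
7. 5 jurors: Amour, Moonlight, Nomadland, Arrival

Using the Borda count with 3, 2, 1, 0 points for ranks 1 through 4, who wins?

Amour

Moonlight: 1·0 + 8·1 + 5·1 + 9·2 + 4·0 + 7·0 + 5·2 = 41
Amour: 1·1 + 8·2 + 5·2 + 9·1 + 4·2 + 7·3 + 5·3 = 80
Nomadland: 1·2 + 8·0 + 5·3 + 9·3 + 4·3 + 7·1 + 5·1 = 68
Arrival: 1·3 + 8·3 + 5·0 + 9·0 + 4·1 + 7·2 + 5·0 = 45
Amour has the highest Borda score (80).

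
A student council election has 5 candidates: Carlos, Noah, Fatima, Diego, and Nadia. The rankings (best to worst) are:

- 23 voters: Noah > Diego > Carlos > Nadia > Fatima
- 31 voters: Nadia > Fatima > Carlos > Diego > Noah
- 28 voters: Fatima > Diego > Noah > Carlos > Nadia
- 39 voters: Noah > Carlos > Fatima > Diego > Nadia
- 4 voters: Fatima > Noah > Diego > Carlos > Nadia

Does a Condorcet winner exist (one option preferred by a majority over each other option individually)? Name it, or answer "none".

Fatima vs Carlos: 63–62 for Fatima.
Fatima vs Noah: 63–62 for Fatima.
Fatima vs Diego: 102–23 for Fatima.
Fatima vs Nadia: 71–54 for Fatima.
Fatima beats every other option head-to-head.

Fatima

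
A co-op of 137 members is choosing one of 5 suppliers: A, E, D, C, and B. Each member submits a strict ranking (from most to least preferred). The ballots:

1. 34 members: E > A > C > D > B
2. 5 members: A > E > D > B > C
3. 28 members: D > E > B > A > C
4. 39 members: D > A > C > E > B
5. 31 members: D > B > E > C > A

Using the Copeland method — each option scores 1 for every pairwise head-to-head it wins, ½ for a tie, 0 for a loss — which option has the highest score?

A: beats C and B; loses to E and D → score 2.
E: beats A, C, and B; loses to D → score 3.
D: beats A, E, C, and B → score 4.
C: beats B; loses to A, E, and D → score 1.
B: loses to A, E, D, and C → score 0.
D has the best pairwise record.

D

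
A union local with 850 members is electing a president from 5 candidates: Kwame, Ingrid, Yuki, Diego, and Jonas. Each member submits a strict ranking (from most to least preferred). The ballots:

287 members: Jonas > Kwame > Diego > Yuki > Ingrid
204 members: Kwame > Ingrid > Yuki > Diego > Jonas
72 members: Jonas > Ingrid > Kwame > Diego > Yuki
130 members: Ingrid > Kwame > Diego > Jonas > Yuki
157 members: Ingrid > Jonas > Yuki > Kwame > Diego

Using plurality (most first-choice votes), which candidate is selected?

Jonas

First-place votes: Kwame 204, Ingrid 287, Yuki 0, Diego 0, Jonas 359.
Jonas has the most first-place votes.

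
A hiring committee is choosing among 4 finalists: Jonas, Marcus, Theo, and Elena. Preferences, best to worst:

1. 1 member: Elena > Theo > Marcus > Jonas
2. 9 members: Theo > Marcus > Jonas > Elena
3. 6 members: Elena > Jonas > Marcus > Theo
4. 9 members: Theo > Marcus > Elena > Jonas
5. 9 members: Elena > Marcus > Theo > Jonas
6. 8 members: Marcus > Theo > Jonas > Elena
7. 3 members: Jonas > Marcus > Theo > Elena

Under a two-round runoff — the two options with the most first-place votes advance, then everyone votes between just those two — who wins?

Round 1 first-place votes: Jonas 3, Marcus 8, Theo 18, Elena 16.
Theo and Elena advance.
Runoff: Theo is preferred to Elena by 29 voters; Elena by 16.
Theo wins the runoff.

Theo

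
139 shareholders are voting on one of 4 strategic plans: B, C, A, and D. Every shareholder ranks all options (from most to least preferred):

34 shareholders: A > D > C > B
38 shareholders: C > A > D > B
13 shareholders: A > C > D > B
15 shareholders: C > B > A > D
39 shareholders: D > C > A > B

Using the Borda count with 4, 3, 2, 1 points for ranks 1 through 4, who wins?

B: 34·1 + 38·1 + 13·1 + 15·3 + 39·1 = 169
C: 34·2 + 38·4 + 13·3 + 15·4 + 39·3 = 436
A: 34·4 + 38·3 + 13·4 + 15·2 + 39·2 = 410
D: 34·3 + 38·2 + 13·2 + 15·1 + 39·4 = 375
C has the highest Borda score (436).

C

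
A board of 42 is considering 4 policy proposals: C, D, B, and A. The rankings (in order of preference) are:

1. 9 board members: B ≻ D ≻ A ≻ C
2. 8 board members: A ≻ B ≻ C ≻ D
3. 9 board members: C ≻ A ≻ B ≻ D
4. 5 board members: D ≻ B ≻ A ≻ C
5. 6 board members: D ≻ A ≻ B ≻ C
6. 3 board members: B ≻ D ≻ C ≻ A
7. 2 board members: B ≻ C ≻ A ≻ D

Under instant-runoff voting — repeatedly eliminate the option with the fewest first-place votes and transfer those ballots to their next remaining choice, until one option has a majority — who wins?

B

Round 1: C 9, D 11, B 14, A 8. Eliminate A.
Round 2: C 9, D 11, B 22. B has a majority.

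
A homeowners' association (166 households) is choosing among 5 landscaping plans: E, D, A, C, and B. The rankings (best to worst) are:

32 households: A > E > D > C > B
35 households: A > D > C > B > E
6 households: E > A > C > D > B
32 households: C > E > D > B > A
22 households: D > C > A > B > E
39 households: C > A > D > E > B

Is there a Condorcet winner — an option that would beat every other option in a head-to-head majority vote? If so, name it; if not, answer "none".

Checking pairwise contests:
D beats E 96–70.
A beats D 112–54.
C beats A 93–73.
D beats C 89–77.
E beats B 109–57.
Every option loses at least one head-to-head, so there is no Condorcet winner.

none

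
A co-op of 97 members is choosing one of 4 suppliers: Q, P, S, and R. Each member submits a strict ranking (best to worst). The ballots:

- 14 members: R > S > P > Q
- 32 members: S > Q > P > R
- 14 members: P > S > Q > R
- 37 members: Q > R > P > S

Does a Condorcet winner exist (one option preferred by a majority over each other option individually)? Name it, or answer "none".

none

Checking pairwise contests:
S beats Q 60–37.
Q beats P 69–28.
P beats S 51–46.
Q beats R 83–14.
Every option loses at least one head-to-head, so there is no Condorcet winner.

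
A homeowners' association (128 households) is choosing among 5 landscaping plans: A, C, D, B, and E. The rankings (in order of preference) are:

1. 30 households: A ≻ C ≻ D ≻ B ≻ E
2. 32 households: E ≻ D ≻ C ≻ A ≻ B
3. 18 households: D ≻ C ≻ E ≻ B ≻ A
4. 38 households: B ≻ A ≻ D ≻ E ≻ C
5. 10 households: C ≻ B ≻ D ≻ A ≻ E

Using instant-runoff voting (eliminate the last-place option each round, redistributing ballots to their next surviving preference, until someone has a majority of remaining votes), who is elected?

B

Round 1: A 30, C 10, D 18, B 38, E 32. Eliminate C.
Round 2: A 30, D 18, B 48, E 32. Eliminate D.
Round 3: A 30, B 48, E 50. Eliminate A.
Round 4: B 78, E 50. B has a majority.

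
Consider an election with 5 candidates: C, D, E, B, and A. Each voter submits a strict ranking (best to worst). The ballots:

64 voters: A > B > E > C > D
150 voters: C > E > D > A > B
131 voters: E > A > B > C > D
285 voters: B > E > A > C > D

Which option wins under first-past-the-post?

First-place votes: C 150, D 0, E 131, B 285, A 64.
B has the most first-place votes.

B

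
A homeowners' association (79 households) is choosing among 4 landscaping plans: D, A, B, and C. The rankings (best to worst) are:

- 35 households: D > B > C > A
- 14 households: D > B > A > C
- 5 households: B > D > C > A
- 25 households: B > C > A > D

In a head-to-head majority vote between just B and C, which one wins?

Voters preferring B to C: 79; preferring C to B: 0.
B wins the head-to-head.

B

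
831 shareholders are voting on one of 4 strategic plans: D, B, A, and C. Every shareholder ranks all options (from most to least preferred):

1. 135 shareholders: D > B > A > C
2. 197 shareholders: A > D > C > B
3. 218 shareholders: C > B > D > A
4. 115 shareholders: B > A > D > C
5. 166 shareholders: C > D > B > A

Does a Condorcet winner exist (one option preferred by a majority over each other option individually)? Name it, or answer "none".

D

D vs B: 498–333 for D.
D vs A: 519–312 for D.
D vs C: 447–384 for D.
D beats every other option head-to-head.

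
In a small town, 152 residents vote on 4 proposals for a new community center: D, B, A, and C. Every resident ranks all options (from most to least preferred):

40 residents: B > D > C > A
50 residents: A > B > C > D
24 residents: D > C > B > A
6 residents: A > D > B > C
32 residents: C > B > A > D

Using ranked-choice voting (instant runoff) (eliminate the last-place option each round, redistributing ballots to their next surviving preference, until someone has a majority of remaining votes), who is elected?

Round 1: D 24, B 40, A 56, C 32. Eliminate D.
Round 2: B 40, A 56, C 56. Eliminate B.
Round 3: A 56, C 96. C has a majority.

C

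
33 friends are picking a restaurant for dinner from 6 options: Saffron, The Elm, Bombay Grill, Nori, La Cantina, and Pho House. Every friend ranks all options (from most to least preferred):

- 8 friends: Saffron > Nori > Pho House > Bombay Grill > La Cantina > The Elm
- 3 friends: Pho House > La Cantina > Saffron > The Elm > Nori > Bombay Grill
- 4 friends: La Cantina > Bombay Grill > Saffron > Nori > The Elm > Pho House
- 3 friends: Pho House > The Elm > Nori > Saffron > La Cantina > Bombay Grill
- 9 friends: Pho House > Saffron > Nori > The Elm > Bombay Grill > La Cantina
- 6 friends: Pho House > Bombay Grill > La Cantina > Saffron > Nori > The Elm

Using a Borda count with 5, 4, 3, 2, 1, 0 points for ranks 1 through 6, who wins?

Saffron: 8·5 + 3·3 + 4·3 + 3·2 + 9·4 + 6·2 = 115
The Elm: 8·0 + 3·2 + 4·1 + 3·4 + 9·2 + 6·0 = 40
Bombay Grill: 8·2 + 3·0 + 4·4 + 3·0 + 9·1 + 6·4 = 65
Nori: 8·4 + 3·1 + 4·2 + 3·3 + 9·3 + 6·1 = 85
La Cantina: 8·1 + 3·4 + 4·5 + 3·1 + 9·0 + 6·3 = 61
Pho House: 8·3 + 3·5 + 4·0 + 3·5 + 9·5 + 6·5 = 129
Pho House has the highest Borda score (129).

Pho House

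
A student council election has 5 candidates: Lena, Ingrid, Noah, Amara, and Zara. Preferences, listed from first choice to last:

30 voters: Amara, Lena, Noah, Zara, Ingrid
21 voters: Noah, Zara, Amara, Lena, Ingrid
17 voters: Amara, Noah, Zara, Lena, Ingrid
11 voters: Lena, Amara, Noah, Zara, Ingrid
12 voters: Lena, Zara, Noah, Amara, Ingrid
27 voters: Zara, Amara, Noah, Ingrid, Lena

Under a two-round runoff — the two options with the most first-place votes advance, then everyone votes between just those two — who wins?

Zara

Round 1 first-place votes: Lena 23, Ingrid 0, Noah 21, Amara 47, Zara 27.
Amara and Zara advance.
Runoff: Amara is preferred to Zara by 58 voters; Zara by 60.
Zara wins the runoff.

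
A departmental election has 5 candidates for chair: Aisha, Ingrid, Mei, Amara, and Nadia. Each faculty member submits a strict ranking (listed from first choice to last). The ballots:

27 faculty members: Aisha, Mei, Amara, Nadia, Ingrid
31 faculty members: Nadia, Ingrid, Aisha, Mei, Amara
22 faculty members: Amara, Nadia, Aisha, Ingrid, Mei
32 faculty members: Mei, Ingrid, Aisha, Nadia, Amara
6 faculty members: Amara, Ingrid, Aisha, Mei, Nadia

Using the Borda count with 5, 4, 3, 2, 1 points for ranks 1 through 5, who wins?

Aisha: 27·5 + 31·3 + 22·3 + 32·3 + 6·3 = 408
Ingrid: 27·1 + 31·4 + 22·2 + 32·4 + 6·4 = 347
Mei: 27·4 + 31·2 + 22·1 + 32·5 + 6·2 = 364
Amara: 27·3 + 31·1 + 22·5 + 32·1 + 6·5 = 284
Nadia: 27·2 + 31·5 + 22·4 + 32·2 + 6·1 = 367
Aisha has the highest Borda score (408).

Aisha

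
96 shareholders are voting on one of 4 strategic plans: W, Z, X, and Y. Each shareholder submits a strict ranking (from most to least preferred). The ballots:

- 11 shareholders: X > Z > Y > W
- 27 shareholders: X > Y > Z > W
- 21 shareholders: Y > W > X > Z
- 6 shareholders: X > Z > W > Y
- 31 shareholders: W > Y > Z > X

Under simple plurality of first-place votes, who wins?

X

First-place votes: W 31, Z 0, X 44, Y 21.
X has the most first-place votes.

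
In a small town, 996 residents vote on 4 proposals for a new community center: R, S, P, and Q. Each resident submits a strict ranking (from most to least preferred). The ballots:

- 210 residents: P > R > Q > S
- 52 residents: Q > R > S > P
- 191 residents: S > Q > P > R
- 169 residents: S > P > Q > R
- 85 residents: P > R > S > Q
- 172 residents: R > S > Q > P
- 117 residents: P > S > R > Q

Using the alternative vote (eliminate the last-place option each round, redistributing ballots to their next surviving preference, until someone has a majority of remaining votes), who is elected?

S

Round 1: R 172, S 360, P 412, Q 52. Eliminate Q.
Round 2: R 224, S 360, P 412. Eliminate R.
Round 3: S 584, P 412. S has a majority.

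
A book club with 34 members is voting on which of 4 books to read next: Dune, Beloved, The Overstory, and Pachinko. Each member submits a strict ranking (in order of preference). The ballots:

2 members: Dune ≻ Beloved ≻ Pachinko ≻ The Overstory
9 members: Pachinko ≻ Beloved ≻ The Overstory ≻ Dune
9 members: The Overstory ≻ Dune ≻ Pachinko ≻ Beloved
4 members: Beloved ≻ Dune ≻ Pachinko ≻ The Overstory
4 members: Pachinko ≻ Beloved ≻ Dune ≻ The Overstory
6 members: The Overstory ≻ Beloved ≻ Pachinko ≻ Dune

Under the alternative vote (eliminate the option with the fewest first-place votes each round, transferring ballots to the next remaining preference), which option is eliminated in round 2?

Round 1: Dune 2, Beloved 4, The Overstory 15, Pachinko 13. Eliminate Dune.
Round 2: Beloved 6, The Overstory 15, Pachinko 13. Eliminate Beloved.

Beloved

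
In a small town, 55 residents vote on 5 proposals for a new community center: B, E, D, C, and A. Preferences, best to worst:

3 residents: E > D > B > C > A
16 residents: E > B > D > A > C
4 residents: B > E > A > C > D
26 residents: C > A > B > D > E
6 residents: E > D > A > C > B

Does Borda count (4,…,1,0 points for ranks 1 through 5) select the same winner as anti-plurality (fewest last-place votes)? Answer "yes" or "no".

no

Borda — scores: B 122, E 112, D 85, C 117, A 114. Winner: B.
Anti-plurality — last-place votes: B 6, E 26, D 4, C 16, A 3. Winner: A.
The two methods disagree.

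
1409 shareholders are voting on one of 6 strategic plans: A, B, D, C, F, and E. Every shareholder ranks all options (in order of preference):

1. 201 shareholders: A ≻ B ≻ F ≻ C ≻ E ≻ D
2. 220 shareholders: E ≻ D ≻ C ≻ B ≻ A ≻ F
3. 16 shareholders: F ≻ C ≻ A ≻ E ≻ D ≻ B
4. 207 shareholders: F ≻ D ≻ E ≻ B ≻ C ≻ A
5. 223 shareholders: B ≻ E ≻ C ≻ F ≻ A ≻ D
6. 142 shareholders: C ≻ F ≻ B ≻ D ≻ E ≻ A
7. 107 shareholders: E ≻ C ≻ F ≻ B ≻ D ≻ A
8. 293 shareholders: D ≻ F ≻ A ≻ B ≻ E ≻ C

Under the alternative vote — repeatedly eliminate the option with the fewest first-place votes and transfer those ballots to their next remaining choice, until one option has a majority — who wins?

F

Round 1: A 201, B 223, D 293, C 142, F 223, E 327. Eliminate C.
Round 2: A 201, B 223, D 293, F 365, E 327. Eliminate A.
Round 3: B 424, D 293, F 365, E 327. Eliminate D.
Round 4: B 424, F 658, E 327. Eliminate E.
Round 5: B 644, F 765. F has a majority.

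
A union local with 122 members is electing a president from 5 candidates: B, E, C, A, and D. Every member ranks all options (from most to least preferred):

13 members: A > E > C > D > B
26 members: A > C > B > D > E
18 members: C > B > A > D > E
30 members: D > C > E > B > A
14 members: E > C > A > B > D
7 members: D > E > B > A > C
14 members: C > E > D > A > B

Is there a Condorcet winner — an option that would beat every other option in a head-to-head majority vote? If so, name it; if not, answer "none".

C vs B: 115–7 for C.
C vs E: 88–34 for C.
C vs A: 76–46 for C.
C vs D: 85–37 for C.
C beats every other option head-to-head.

C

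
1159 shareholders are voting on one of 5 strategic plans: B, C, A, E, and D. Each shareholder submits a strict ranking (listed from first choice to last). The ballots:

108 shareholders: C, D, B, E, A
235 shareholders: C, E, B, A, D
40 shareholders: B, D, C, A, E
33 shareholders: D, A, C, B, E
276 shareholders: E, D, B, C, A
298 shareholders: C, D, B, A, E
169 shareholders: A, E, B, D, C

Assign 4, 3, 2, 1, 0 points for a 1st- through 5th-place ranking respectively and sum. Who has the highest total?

B: 108·2 + 235·2 + 40·4 + 33·1 + 276·2 + 298·2 + 169·2 = 2365
C: 108·4 + 235·4 + 40·2 + 33·2 + 276·1 + 298·4 + 169·0 = 2986
A: 108·0 + 235·1 + 40·1 + 33·3 + 276·0 + 298·1 + 169·4 = 1348
E: 108·1 + 235·3 + 40·0 + 33·0 + 276·4 + 298·0 + 169·3 = 2424
D: 108·3 + 235·0 + 40·3 + 33·4 + 276·3 + 298·3 + 169·1 = 2467
C has the highest Borda score (2986).

C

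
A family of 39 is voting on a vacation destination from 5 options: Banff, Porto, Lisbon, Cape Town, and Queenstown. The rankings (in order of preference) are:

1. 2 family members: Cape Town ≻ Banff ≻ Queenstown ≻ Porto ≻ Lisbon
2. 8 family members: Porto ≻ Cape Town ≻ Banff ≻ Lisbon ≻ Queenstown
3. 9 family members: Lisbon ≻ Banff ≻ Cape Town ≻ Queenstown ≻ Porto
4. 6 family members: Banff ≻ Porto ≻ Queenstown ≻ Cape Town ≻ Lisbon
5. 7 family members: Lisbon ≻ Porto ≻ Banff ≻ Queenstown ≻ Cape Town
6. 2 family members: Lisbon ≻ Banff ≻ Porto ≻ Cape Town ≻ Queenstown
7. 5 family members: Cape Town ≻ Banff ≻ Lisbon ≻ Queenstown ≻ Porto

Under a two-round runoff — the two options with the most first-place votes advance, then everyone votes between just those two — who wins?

Round 1 first-place votes: Banff 6, Porto 8, Lisbon 18, Cape Town 7, Queenstown 0.
Lisbon and Porto advance.
Runoff: Lisbon is preferred to Porto by 23 voters; Porto by 16.
Lisbon wins the runoff.

Lisbon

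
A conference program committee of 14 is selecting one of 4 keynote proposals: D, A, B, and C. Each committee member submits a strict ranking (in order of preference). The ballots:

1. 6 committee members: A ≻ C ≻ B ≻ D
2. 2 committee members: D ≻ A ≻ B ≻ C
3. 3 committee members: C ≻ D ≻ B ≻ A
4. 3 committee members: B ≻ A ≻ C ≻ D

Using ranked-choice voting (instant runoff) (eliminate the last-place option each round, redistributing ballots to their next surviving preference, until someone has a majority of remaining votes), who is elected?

A

Round 1: D 2, A 6, B 3, C 3. Eliminate D.
Round 2: A 8, B 3, C 3. A has a majority.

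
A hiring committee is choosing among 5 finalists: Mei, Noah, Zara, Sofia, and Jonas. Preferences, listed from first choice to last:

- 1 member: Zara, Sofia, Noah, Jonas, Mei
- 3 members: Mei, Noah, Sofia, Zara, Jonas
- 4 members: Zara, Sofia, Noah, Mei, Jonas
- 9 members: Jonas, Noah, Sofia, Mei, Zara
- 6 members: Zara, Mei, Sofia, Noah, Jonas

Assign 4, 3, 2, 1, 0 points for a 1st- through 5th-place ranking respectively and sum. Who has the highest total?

Noah

Mei: 1·0 + 3·4 + 4·1 + 9·1 + 6·3 = 43
Noah: 1·2 + 3·3 + 4·2 + 9·3 + 6·1 = 52
Zara: 1·4 + 3·1 + 4·4 + 9·0 + 6·4 = 47
Sofia: 1·3 + 3·2 + 4·3 + 9·2 + 6·2 = 51
Jonas: 1·1 + 3·0 + 4·0 + 9·4 + 6·0 = 37
Noah has the highest Borda score (52).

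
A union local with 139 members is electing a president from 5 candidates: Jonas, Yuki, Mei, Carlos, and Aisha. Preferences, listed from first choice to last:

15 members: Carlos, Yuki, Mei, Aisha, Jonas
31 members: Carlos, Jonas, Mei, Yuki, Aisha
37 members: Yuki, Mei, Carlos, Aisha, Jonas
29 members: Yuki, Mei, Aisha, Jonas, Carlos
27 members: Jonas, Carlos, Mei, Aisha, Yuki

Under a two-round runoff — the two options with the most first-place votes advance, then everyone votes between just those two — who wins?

Carlos

Round 1 first-place votes: Jonas 27, Yuki 66, Mei 0, Carlos 46, Aisha 0.
Yuki and Carlos advance.
Runoff: Yuki is preferred to Carlos by 66 voters; Carlos by 73.
Carlos wins the runoff.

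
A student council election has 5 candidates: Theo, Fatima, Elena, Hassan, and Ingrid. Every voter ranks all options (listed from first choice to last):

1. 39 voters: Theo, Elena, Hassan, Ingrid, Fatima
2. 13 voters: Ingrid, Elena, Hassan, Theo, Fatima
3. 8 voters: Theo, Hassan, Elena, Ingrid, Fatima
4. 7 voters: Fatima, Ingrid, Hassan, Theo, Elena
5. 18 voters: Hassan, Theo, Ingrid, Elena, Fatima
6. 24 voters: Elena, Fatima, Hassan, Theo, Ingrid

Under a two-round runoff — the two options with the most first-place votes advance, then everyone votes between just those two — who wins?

Theo

Round 1 first-place votes: Theo 47, Fatima 7, Elena 24, Hassan 18, Ingrid 13.
Theo and Elena advance.
Runoff: Theo is preferred to Elena by 72 voters; Elena by 37.
Theo wins the runoff.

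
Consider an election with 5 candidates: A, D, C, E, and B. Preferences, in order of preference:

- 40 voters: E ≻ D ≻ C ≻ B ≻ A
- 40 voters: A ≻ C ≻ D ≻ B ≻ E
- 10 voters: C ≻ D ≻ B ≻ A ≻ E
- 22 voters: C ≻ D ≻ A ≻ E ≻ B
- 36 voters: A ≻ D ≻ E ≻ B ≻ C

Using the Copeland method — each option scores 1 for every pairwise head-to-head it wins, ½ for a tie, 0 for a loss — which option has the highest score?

A

A: beats D, C, E, and B → score 4.
D: beats C, E, and B; loses to A → score 3.
C: beats B; loses to A, D, and E → score 1.
E: beats C and B; loses to A and D → score 2.
B: loses to A, D, C, and E → score 0.
A has the best pairwise record.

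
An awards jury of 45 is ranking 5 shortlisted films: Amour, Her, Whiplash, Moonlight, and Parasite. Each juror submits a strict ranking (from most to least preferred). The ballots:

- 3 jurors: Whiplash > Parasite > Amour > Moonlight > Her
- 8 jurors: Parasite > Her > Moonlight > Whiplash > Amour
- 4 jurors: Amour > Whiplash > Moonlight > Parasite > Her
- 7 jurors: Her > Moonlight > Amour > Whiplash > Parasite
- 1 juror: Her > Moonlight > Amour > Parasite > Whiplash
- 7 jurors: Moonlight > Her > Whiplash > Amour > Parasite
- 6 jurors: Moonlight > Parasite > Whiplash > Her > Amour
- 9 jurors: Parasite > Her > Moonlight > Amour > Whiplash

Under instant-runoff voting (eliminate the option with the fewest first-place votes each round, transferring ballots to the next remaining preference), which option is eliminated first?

Round 1: Amour 4, Her 8, Whiplash 3, Moonlight 13, Parasite 17. Eliminate Whiplash.

Whiplash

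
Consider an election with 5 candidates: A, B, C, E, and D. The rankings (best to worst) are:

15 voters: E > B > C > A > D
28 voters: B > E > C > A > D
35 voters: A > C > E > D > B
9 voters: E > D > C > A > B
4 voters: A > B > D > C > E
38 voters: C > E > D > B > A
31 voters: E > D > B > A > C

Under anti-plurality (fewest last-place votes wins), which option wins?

E

Last-place votes: A 38, B 44, C 31, E 4, D 43.
E is ranked last by the fewest voters, so E wins.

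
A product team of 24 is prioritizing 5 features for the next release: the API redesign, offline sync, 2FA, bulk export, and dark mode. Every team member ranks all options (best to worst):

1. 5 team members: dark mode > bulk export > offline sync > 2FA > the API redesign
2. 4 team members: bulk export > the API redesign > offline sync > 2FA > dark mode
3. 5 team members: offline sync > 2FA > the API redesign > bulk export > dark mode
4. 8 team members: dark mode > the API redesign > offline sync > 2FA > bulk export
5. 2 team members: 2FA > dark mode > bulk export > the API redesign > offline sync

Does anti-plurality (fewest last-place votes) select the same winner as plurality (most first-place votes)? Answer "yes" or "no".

Anti-plurality — last-place votes: the API redesign 5, offline sync 2, 2FA 0, bulk export 8, dark mode 9. Winner: 2FA.
Plurality — first-place votes: the API redesign 0, offline sync 5, 2FA 2, bulk export 4, dark mode 13. Winner: dark mode.
The two methods disagree.

no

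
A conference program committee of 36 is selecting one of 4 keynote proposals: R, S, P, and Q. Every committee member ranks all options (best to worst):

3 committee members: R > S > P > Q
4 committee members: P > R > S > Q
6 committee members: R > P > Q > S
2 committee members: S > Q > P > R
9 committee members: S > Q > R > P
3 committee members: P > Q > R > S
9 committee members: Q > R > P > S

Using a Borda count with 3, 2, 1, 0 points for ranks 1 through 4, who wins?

R: 3·3 + 4·2 + 6·3 + 2·0 + 9·1 + 3·1 + 9·2 = 65
S: 3·2 + 4·1 + 6·0 + 2·3 + 9·3 + 3·0 + 9·0 = 43
P: 3·1 + 4·3 + 6·2 + 2·1 + 9·0 + 3·3 + 9·1 = 47
Q: 3·0 + 4·0 + 6·1 + 2·2 + 9·2 + 3·2 + 9·3 = 61
R has the highest Borda score (65).

R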